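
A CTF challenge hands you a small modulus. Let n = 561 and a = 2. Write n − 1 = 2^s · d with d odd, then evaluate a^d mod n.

n − 1 = 560 = 2^4 · 35, so s = 4 and d = 35.
2^35 mod 561 = 263.

263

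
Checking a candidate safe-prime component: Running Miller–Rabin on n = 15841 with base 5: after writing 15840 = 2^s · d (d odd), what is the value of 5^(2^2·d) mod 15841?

218

n − 1 = 15840 = 2^5 · 495, so s = 5 and d = 495.
x_0 = 5^495 mod 15841 = 3380.
x_1 = 3380^2 mod 15841 = 3039.
x_2 = 3039^2 mod 15841 = 218.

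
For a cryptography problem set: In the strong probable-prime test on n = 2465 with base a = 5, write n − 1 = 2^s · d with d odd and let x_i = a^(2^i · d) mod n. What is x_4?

1480

n − 1 = 2464 = 2^5 · 77, so s = 5 and d = 77.
x_0 = 5^77 mod 2465 = 2145.
x_1 = 2145^2 mod 2465 = 1335.
x_2 = 1335^2 mod 2465 = 30.
x_3 = 30^2 mod 2465 = 900.
x_4 = 900^2 mod 2465 = 1480.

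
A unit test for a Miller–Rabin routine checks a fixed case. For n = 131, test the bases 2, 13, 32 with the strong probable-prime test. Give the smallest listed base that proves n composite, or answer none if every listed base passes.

none

n − 1 = 130 = 2^1 · 65, so s = 1 and d = 65.
Base 2: x_0 = 2^65 mod 131 = 130. x_0 = 130 ≡ −1, so 2 is not a witness.
Base 13: x_0 = 13^65 mod 131 = 1. x_0 = 1, so 13 is not a witness.
Base 32: x_0 = 32^65 mod 131 = 130. x_0 = 130 ≡ −1, so 32 is not a witness.
No listed base is a witness for 131.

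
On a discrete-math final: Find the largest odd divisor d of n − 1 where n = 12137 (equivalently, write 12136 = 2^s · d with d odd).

1517

Halving: 12136 → 6068 → 3034 → 1517; 1517 is odd.
So 12136 = 2^3 · 1517.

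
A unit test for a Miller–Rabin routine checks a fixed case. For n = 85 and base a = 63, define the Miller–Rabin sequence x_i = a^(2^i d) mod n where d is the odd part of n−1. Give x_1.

9

n − 1 = 84 = 2^2 · 21, so s = 2 and d = 21.
Repeated squaring mod 85: 63^1 ≡ 63, 63^2 ≡ 59, 63^4 ≡ 81, 63^8 ≡ 16, 63^16 ≡ 1.
21 = 16 + 4 + 1, so 63^21 ≡ 1·81·63 ≡ 3 (mod 85).
x_0 = 3.
x_1 = 3^2 mod 85 = 9.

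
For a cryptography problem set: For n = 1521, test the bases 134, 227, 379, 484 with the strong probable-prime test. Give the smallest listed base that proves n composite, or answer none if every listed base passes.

n − 1 = 1520 = 2^4 · 95, so s = 4 and d = 95.
Base 134: x_0 = 134^95 mod 1521 = 62. x_0 is neither 1 nor 1520, so continue squaring. x_1 = 62^2 mod 1521 = 802. x_2 = 802^2 mod 1521 = 1342. x_3 = 1342^2 mod 1521 = 100. Reached i = s−1 = 3 without hitting −1: 134 is a Miller–Rabin witness and 1521 is composite.
Base 227: x_0 = 227^95 mod 1521 = 1220. x_0 is neither 1 nor 1520, so continue squaring. x_1 = 1220^2 mod 1521 = 862. x_2 = 862^2 mod 1521 = 796. x_3 = 796^2 mod 1521 = 880. Reached i = s−1 = 3 without hitting −1: 227 is a Miller–Rabin witness and 1521 is composite.
Base 379: x_0 = 379^95 mod 1521 = 280. x_0 is neither 1 nor 1520, so continue squaring. x_1 = 280^2 mod 1521 = 829. x_2 = 829^2 mod 1521 = 1270. x_3 = 1270^2 mod 1521 = 640. Reached i = s−1 = 3 without hitting −1: 379 is a Miller–Rabin witness and 1521 is composite.
Base 484: x_0 = 484^95 mod 1521 = 22. x_0 is neither 1 nor 1520, so continue squaring. x_1 = 22^2 mod 1521 = 484. x_2 = 484^2 mod 1521 = 22. x_3 = 22^2 mod 1521 = 484. Reached i = s−1 = 3 without hitting −1: 484 is a Miller–Rabin witness and 1521 is composite.
The smallest witness among the given bases is 134.

134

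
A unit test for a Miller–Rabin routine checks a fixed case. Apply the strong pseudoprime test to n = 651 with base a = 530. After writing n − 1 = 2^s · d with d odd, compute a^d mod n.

n − 1 = 650 = 2^1 · 325, so s = 1 and d = 325.
530^325 mod 651 = 68.

68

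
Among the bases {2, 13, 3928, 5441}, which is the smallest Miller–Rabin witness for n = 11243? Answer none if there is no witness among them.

none

n − 1 = 11242 = 2^1 · 5621, so s = 1 and d = 5621.
Base 2: x_0 = 2^5621 mod 11243 = 11242. x_0 = 11242 ≡ −1, so 2 is not a witness.
Base 13: x_0 = 13^5621 mod 11243 = 11242. x_0 = 11242 ≡ −1, so 13 is not a witness.
Base 3928: x_0 = 3928^5621 mod 11243 = 1. x_0 = 1, so 3928 is not a witness.
Base 5441: x_0 = 5441^5621 mod 11243 = 1. x_0 = 1, so 5441 is not a witness.
No listed base is a witness for 11243.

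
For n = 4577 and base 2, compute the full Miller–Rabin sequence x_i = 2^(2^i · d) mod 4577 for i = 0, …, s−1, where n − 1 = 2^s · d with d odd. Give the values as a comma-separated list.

n − 1 = 4576 = 2^5 · 143, so s = 5 and d = 143.
x_0 = 2^143 mod 4577 = 162.
x_1 = 162^2 mod 4577 = 3359.
x_2 = 3359^2 mod 4577 = 576.
x_3 = 576^2 mod 4577 = 2232.
x_4 = 2232^2 mod 4577 = 2048.

162, 3359, 576, 2232, 2048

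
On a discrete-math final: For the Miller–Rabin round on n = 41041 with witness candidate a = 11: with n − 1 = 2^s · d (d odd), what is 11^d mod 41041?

n − 1 = 41040 = 2^4 · 2565, so s = 4 and d = 2565.
Repeated squaring mod 41041: 11^1 ≡ 11, 11^2 ≡ 121, 11^4 ≡ 14641, 11^8 ≡ 1738, 11^16 ≡ 24651, 11^32 ≡ 18755, 11^64 ≡ 28655, 11^128 ≡ 1738, 11^256 ≡ 24651, 11^512 ≡ 18755, 11^1024 ≡ 28655, 11^2048 ≡ 1738.
2565 = 2048 + 512 + 4 + 1, so 11^2565 ≡ 1738·18755·14641·11 ≡ 4103 (mod 41041).

4103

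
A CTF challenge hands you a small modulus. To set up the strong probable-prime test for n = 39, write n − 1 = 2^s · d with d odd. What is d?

19

Halving: 38 → 19; 19 is odd.
So 38 = 2^1 · 19.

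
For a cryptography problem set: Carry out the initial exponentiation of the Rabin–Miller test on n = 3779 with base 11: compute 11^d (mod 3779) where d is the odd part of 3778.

1

n − 1 = 3778 = 2^1 · 1889, so s = 1 and d = 1889.
11^1889 mod 3779 = 1.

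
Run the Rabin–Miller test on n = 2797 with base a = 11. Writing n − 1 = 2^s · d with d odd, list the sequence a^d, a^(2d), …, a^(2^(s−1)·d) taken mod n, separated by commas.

1, 1

n − 1 = 2796 = 2^2 · 699, so s = 2 and d = 699.
x_0 = 11^699 mod 2797 = 1.
x_1 = 1^2 mod 2797 = 1.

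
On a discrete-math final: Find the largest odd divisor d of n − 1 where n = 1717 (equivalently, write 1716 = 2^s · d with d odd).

429

Halving: 1716 → 858 → 429; 429 is odd.
So 1716 = 2^2 · 429.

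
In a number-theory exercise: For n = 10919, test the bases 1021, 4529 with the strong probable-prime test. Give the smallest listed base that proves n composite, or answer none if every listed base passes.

n − 1 = 10918 = 2^1 · 5459, so s = 1 and d = 5459.
Base 1021: x_0 = 1021^5459 mod 10919 = 10084. x_0 ∉ {1, 10918} and s = 1, so 1021 is a Miller–Rabin witness and 10919 is composite.
Base 4529: x_0 = 4529^5459 mod 10919 = 2680. x_0 ∉ {1, 10918} and s = 1, so 4529 is a Miller–Rabin witness and 10919 is composite.
The smallest witness among the given bases is 1021.

1021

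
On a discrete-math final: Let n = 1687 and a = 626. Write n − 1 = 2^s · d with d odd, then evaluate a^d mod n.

n − 1 = 1686 = 2^1 · 843, so s = 1 and d = 843.
Repeated squaring mod 1687: 626^1 ≡ 626, 626^2 ≡ 492, 626^4 ≡ 823, 626^8 ≡ 842, 626^16 ≡ 424, 626^32 ≡ 954, 626^64 ≡ 823, 626^128 ≡ 842, 626^256 ≡ 424, 626^512 ≡ 954.
843 = 512 + 256 + 64 + 8 + 2 + 1, so 626^843 ≡ 954·424·823·842·492·626 ≡ 958 (mod 1687).

958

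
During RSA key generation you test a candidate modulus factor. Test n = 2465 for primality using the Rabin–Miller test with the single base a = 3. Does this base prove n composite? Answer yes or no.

yes

n − 1 = 2464 = 2^5 · 77, so s = 5 and d = 77.
By repeated squaring, 3^77 ≡ 2018 (mod 2465).
x_0 = 3^77 mod 2465 = 2018.
x_0 is neither 1 nor 2464, so continue squaring.
x_1 = 2018^2 mod 2465 = 144.
x_2 = 144^2 mod 2465 = 1016.
x_3 = 1016^2 mod 2465 = 1886.
x_4 = 1886^2 mod 2465 = 1.
x_4 = 1 but x_3 ≠ ±1, a nontrivial square root of 1 — 3 is a witness and 2465 is composite.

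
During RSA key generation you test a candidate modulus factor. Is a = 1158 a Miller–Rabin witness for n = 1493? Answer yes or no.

no

n − 1 = 1492 = 2^2 · 373, so s = 2 and d = 373.
By repeated squaring, 1158^373 ≡ 1061 (mod 1493).
x_0 = 1158^373 mod 1493 = 1061.
x_0 is neither 1 nor 1492, so continue squaring.
x_1 = 1061^2 mod 1493 = 1492.
x_1 ≡ −1, so 1158 is not a witness.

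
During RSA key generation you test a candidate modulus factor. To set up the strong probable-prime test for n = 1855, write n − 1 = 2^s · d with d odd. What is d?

927

Halving: 1854 → 927; 927 is odd.
So 1854 = 2^1 · 927.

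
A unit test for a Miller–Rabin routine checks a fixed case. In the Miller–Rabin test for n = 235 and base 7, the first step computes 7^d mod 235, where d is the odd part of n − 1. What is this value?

2

n − 1 = 234 = 2^1 · 117, so s = 1 and d = 117.
7^117 mod 235 = 2.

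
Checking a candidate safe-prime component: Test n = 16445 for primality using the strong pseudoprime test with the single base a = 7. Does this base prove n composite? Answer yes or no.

yes

n − 1 = 16444 = 2^2 · 4111, so s = 2 and d = 4111.
Repeated squaring mod 16445: 7^1 ≡ 7, 7^2 ≡ 49, 7^4 ≡ 2401, 7^8 ≡ 9051, 7^16 ≡ 8056, 7^32 ≡ 7166, 7^64 ≡ 10266, 7^128 ≡ 11196, 7^256 ≡ 6626, 7^512 ≡ 12171, 7^1024 ≡ 13126, 7^2048 ≡ 14056, 7^4096 ≡ 906.
4111 = 4096 + 8 + 4 + 2 + 1, so 7^4111 ≡ 906·9051·2401·49·7 ≡ 1943 (mod 16445).
x_0 = 7^4111 mod 16445 = 1943.
x_0 is neither 1 nor 16444, so continue squaring.
x_1 = 1943^2 mod 16445 = 9344.
Reached i = s−1 = 1 without hitting −1: 7 is a Miller–Rabin witness and 16445 is composite.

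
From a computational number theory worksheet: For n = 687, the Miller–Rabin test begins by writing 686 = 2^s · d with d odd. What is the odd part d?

343

Halving: 686 → 343; 343 is odd.
So 686 = 2^1 · 343.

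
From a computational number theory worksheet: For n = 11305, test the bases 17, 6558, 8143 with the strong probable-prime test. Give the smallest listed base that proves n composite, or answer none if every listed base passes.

n − 1 = 11304 = 2^3 · 1413, so s = 3 and d = 1413.
Base 17: x_0 = 17^1413 mod 11305 = 9197. x_0 is neither 1 nor 11304, so continue squaring. x_1 = 9197^2 mod 11305 = 799. x_2 = 799^2 mod 11305 = 5321. Reached i = s−1 = 2 without hitting −1: 17 is a Miller–Rabin witness and 11305 is composite.
Base 6558: x_0 = 6558^1413 mod 11305 = 2393. x_0 is neither 1 nor 11304, so continue squaring. x_1 = 2393^2 mod 11305 = 6119. x_2 = 6119^2 mod 11305 = 1. x_2 = 1 but x_1 ≠ ±1, a nontrivial square root of 1 — 6558 is a witness and 11305 is composite.
Base 8143: x_0 = 8143^1413 mod 11305 = 9843. x_0 is neither 1 nor 11304, so continue squaring. x_1 = 9843^2 mod 11305 = 799. x_2 = 799^2 mod 11305 = 5321. Reached i = s−1 = 2 without hitting −1: 8143 is a Miller–Rabin witness and 11305 is composite.
The smallest witness among the given bases is 17.

17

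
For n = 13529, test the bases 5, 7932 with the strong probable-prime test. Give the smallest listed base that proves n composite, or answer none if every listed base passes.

n − 1 = 13528 = 2^3 · 1691, so s = 3 and d = 1691.
Base 5: x_0 = 5^1691 mod 13529 = 8455. x_0 is neither 1 nor 13528, so continue squaring. x_1 = 8455^2 mod 13529 = 13318. x_2 = 13318^2 mod 13529 = 3934. Reached i = s−1 = 2 without hitting −1: 5 is a Miller–Rabin witness and 13529 is composite.
Base 7932: x_0 = 7932^1691 mod 13529 = 9733. x_0 is neither 1 nor 13528, so continue squaring. x_1 = 9733^2 mod 13529 = 1231. x_2 = 1231^2 mod 13529 = 113. Reached i = s−1 = 2 without hitting −1: 7932 is a Miller–Rabin witness and 13529 is composite.
The smallest witness among the given bases is 5.

5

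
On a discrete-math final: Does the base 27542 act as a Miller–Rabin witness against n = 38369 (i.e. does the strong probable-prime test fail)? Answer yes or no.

yes

n − 1 = 38368 = 2^5 · 1199, so s = 5 and d = 1199.
x_0 = 27542^1199 mod 38369 = 31051.
x_0 is neither 1 nor 38368, so continue squaring.
x_1 = 31051^2 mod 38369 = 28369.
x_2 = 28369^2 mod 38369 = 10386.
x_3 = 10386^2 mod 38369 = 13737.
x_4 = 13737^2 mod 38369 = 6427.
Reached i = s−1 = 4 without hitting −1: 27542 is a Miller–Rabin witness and 38369 is composite.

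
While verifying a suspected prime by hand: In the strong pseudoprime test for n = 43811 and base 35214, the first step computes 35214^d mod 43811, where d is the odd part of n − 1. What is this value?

15041

n − 1 = 43810 = 2^1 · 21905, so s = 1 and d = 21905.
35214^21905 mod 43811 = 15041.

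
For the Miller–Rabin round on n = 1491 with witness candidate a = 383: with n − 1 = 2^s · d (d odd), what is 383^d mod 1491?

467

n − 1 = 1490 = 2^1 · 745, so s = 1 and d = 745.
Repeated squaring mod 1491: 383^1 ≡ 383, 383^2 ≡ 571, 383^4 ≡ 1003, 383^8 ≡ 1075, 383^16 ≡ 100, 383^32 ≡ 1054, 383^64 ≡ 121, 383^128 ≡ 1222, 383^256 ≡ 793, 383^512 ≡ 1138.
745 = 512 + 128 + 64 + 32 + 8 + 1, so 383^745 ≡ 1138·1222·121·1054·1075·383 ≡ 467 (mod 1491).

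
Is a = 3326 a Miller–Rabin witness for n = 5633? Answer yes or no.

n − 1 = 5632 = 2^9 · 11, so s = 9 and d = 11.
Repeated squaring mod 5633: 3326^1 ≡ 3326, 3326^2 ≡ 4697, 3326^4 ≡ 2981, 3326^8 ≡ 3120.
11 = 8 + 2 + 1, so 3326^11 ≡ 3120·4697·3326 ≡ 3213 (mod 5633).
x_0 = 3326^11 mod 5633 = 3213.
x_0 is neither 1 nor 5632, so continue squaring.
x_1 = 3213^2 mod 5633 = 3713.
x_2 = 3713^2 mod 5633 = 2418.
x_3 = 2418^2 mod 5633 = 5303.
x_4 = 5303^2 mod 5633 = 1873.
x_5 = 1873^2 mod 5633 = 4403.
x_6 = 4403^2 mod 5633 = 3256.
x_7 = 3256^2 mod 5633 = 230.
x_8 = 230^2 mod 5633 = 2203.
Reached i = s−1 = 8 without hitting −1: 3326 is a Miller–Rabin witness and 5633 is composite.

yes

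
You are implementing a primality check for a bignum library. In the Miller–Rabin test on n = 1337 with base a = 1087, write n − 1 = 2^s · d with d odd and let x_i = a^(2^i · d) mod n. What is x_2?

627

n − 1 = 1336 = 2^3 · 167, so s = 3 and d = 167.
Repeated squaring mod 1337: 1087^1 ≡ 1087, 1087^2 ≡ 998, 1087^4 ≡ 1276, 1087^8 ≡ 1047, 1087^16 ≡ 1206, 1087^32 ≡ 1117, 1087^64 ≡ 268, 1087^128 ≡ 963.
167 = 128 + 32 + 4 + 2 + 1, so 1087^167 ≡ 963·1117·1276·998·1087 ≡ 1320 (mod 1337).
x_0 = 1320.
x_1 = 1320^2 mod 1337 = 289.
x_2 = 289^2 mod 1337 = 627.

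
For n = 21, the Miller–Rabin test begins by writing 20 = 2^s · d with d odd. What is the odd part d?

Halving: 20 → 10 → 5; 5 is odd.
So 20 = 2^2 · 5.

5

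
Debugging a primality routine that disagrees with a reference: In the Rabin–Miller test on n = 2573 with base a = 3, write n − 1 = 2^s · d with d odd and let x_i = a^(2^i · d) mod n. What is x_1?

n − 1 = 2572 = 2^2 · 643, so s = 2 and d = 643.
x_0 = 3^643 mod 2573 = 1698.
x_1 = 1698^2 mod 2573 = 1444.

1444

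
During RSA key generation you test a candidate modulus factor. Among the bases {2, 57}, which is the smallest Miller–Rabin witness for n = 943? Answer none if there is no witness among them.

n − 1 = 942 = 2^1 · 471, so s = 1 and d = 471.
Base 2: x_0 = 2^471 mod 943 = 121. x_0 ∉ {1, 942} and s = 1, so 2 is a Miller–Rabin witness and 943 is composite.
Base 57: x_0 = 57^471 mod 943 = 180. x_0 ∉ {1, 942} and s = 1, so 57 is a Miller–Rabin witness and 943 is composite.
The smallest witness among the given bases is 2.

2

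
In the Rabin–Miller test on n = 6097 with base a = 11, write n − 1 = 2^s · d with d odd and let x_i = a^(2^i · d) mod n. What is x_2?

n − 1 = 6096 = 2^4 · 381, so s = 4 and d = 381.
x_0 = 11^381 mod 6097 = 5832.
x_1 = 5832^2 mod 6097 = 3158.
x_2 = 3158^2 mod 6097 = 4369.

4369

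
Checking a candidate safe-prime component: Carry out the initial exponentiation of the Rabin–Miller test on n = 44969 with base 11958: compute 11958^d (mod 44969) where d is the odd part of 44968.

18486

n − 1 = 44968 = 2^3 · 5621, so s = 3 and d = 5621.
Repeated squaring mod 44969: 11958^1 ≡ 11958, 11958^2 ≡ 37313, 11958^4 ≡ 19729, 11958^8 ≡ 26746, 11958^16 ≡ 26633, 11958^32 ≡ 20652, 11958^64 ≡ 19108, 11958^128 ≡ 12353, 11958^256 ≡ 16792, 11958^512 ≡ 15634, 11958^1024 ≡ 15441, 11958^2048 ≡ 43812, 11958^4096 ≡ 34548.
5621 = 4096 + 1024 + 256 + 128 + 64 + 32 + 16 + 4 + 1, so 11958^5621 ≡ 34548·15441·16792·12353·19108·20652·26633·19729·11958 ≡ 18486 (mod 44969).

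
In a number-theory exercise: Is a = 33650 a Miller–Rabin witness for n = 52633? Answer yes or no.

yes

n − 1 = 52632 = 2^3 · 6579, so s = 3 and d = 6579.
x_0 = 33650^6579 mod 52633 = 49029.
x_0 is neither 1 nor 52632, so continue squaring.
x_1 = 49029^2 mod 52633 = 41098.
x_2 = 41098^2 mod 52633 = 1.
x_2 = 1 but x_1 ≠ ±1, a nontrivial square root of 1 — 33650 is a witness and 52633 is composite.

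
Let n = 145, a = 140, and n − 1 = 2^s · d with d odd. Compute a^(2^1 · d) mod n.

n − 1 = 144 = 2^4 · 9, so s = 4 and d = 9.
Repeated squaring mod 145: 140^1 ≡ 140, 140^2 ≡ 25, 140^4 ≡ 45, 140^8 ≡ 140.
9 = 8 + 1, so 140^9 ≡ 140·140 ≡ 25 (mod 145).
x_0 = 25.
x_1 = 25^2 mod 145 = 45.

45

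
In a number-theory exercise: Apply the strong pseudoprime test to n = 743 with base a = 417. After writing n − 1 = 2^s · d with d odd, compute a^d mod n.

n − 1 = 742 = 2^1 · 371, so s = 1 and d = 371.
417^371 mod 743 = 1.

1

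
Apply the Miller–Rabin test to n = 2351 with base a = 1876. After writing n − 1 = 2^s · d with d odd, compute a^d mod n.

2350

n − 1 = 2350 = 2^1 · 1175, so s = 1 and d = 1175.
1876^1175 mod 2351 = 2350.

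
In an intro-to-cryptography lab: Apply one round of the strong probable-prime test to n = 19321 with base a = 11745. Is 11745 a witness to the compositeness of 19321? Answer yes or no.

n − 1 = 19320 = 2^3 · 2415, so s = 3 and d = 2415.
x_0 = 11745^2415 mod 19321 = 1.
x_0 = 1, so 11745 is not a witness.

no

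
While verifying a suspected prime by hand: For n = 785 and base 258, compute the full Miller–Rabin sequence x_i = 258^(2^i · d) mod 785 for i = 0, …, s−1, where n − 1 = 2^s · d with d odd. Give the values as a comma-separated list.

n − 1 = 784 = 2^4 · 49, so s = 4 and d = 49.
x_0 = 258^49 mod 785 = 703.
x_1 = 703^2 mod 785 = 444.
x_2 = 444^2 mod 785 = 101.
x_3 = 101^2 mod 785 = 781.

703, 444, 101, 781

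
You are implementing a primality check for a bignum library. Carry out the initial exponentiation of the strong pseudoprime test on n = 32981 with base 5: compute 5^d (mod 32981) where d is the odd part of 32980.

n − 1 = 32980 = 2^2 · 8245, so s = 2 and d = 8245.
Repeated squaring mod 32981: 5^1 ≡ 5, 5^2 ≡ 25, 5^4 ≡ 625, 5^8 ≡ 27834, 5^16 ≡ 7866, 5^32 ≡ 1600, 5^64 ≡ 20463, 5^128 ≡ 7593, 5^256 ≡ 2861, 5^512 ≡ 6033, 5^1024 ≡ 19046, 5^2048 ≡ 25078, 5^4096 ≡ 24376, 5^8192 ≡ 3680.
8245 = 8192 + 32 + 16 + 4 + 1, so 5^8245 ≡ 3680·1600·7866·625·5 ≡ 24887 (mod 32981).

24887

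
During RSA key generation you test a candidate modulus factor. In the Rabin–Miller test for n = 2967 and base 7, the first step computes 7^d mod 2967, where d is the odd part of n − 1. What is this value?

2200

n − 1 = 2966 = 2^1 · 1483, so s = 1 and d = 1483.
7^1483 mod 2967 = 2200.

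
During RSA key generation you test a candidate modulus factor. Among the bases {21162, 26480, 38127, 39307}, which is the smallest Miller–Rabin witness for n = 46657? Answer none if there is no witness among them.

none

n − 1 = 46656 = 2^6 · 729, so s = 6 and d = 729.
Base 21162: x_0 = 21162^729 mod 46657 = 10551. x_0 is neither 1 nor 46656, so continue squaring. x_1 = 10551^2 mod 46657 = 46656. x_1 ≡ −1, so 21162 is not a witness.
Base 26480: x_0 = 26480^729 mod 46657 = 46656. x_0 = 46656 ≡ −1, so 26480 is not a witness.
Base 38127: x_0 = 38127^729 mod 46657 = 10551. x_0 is neither 1 nor 46656, so continue squaring. x_1 = 10551^2 mod 46657 = 46656. x_1 ≡ −1, so 38127 is not a witness.
Base 39307: x_0 = 39307^729 mod 46657 = 5260. x_0 is neither 1 nor 46656, so continue squaring. x_1 = 5260^2 mod 46657 = 46656. x_1 ≡ −1, so 39307 is not a witness.
No listed base is a witness for 46657.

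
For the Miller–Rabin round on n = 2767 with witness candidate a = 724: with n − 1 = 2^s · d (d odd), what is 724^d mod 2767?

1

n − 1 = 2766 = 2^1 · 1383, so s = 1 and d = 1383.
Repeated squaring mod 2767: 724^1 ≡ 724, 724^2 ≡ 1213, 724^4 ≡ 2092, 724^8 ≡ 1837, 724^16 ≡ 1596, 724^32 ≡ 1576, 724^64 ≡ 1777, 724^128 ≡ 582, 724^256 ≡ 1150, 724^512 ≡ 2641, 724^1024 ≡ 2041.
1383 = 1024 + 256 + 64 + 32 + 4 + 2 + 1, so 724^1383 ≡ 2041·1150·1777·1576·2092·1213·724 ≡ 1 (mod 2767).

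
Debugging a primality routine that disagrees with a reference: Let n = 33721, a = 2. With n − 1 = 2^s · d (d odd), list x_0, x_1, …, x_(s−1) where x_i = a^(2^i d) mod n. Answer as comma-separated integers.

1, 1, 1

n − 1 = 33720 = 2^3 · 4215, so s = 3 and d = 4215.
x_0 = 2^4215 mod 33721 = 1.
x_1 = 1^2 mod 33721 = 1.
x_2 = 1^2 mod 33721 = 1.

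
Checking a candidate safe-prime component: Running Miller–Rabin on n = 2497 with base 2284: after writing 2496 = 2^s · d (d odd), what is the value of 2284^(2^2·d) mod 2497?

1192

n − 1 = 2496 = 2^6 · 39, so s = 6 and d = 39.
x_0 = 2284^39 mod 2497 = 1922.
x_1 = 1922^2 mod 2497 = 1021.
x_2 = 1021^2 mod 2497 = 1192.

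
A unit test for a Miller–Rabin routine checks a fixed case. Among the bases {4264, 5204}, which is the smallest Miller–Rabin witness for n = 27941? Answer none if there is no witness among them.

none

n − 1 = 27940 = 2^2 · 6985, so s = 2 and d = 6985.
Base 4264: x_0 = 4264^6985 mod 27941 = 8165. x_0 is neither 1 nor 27940, so continue squaring. x_1 = 8165^2 mod 27941 = 27940. x_1 ≡ −1, so 4264 is not a witness.
Base 5204: x_0 = 5204^6985 mod 27941 = 8165. x_0 is neither 1 nor 27940, so continue squaring. x_1 = 8165^2 mod 27941 = 27940. x_1 ≡ −1, so 5204 is not a witness.
No listed base is a witness for 27941.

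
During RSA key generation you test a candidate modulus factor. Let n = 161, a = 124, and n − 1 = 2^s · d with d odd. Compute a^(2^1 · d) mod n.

n − 1 = 160 = 2^5 · 5, so s = 5 and d = 5.
x_0 = 124^5 mod 161 = 31.
x_1 = 31^2 mod 161 = 156.

156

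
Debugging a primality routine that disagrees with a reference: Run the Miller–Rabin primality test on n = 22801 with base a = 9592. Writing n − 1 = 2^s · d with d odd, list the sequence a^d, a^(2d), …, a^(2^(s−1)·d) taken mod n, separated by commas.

14042, 17517, 12232, 1662

n − 1 = 22800 = 2^4 · 1425, so s = 4 and d = 1425.
x_0 = 9592^1425 mod 22801 = 14042.
x_1 = 14042^2 mod 22801 = 17517.
x_2 = 17517^2 mod 22801 = 12232.
x_3 = 12232^2 mod 22801 = 1662.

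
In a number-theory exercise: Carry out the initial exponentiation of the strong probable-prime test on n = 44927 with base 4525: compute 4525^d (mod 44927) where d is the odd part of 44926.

n − 1 = 44926 = 2^1 · 22463, so s = 1 and d = 22463.
Repeated squaring mod 44927: 4525^1 ≡ 4525, 4525^2 ≡ 33840, 4525^4 ≡ 1297, 4525^8 ≡ 19910, 4525^16 ≡ 17179, 4525^32 ≡ 37505, 4525^64 ≡ 5582, 4525^128 ≡ 24313, 4525^256 ≡ 17430, 4525^512 ≡ 8526, 4525^1024 ≡ 790, 4525^2048 ≡ 40049, 4525^4096 ≡ 28501, 4525^8192 ≡ 26841, 4525^16384 ≡ 34836.
22463 = 16384 + 4096 + 1024 + 512 + 256 + 128 + 32 + 16 + 8 + 4 + 2 + 1, so 4525^22463 ≡ 34836·28501·790·8526·17430·24313·37505·17179·19910·1297·33840·4525 ≡ 1 (mod 44927).

1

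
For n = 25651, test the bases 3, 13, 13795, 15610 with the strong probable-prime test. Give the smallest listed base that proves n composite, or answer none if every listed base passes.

3

n − 1 = 25650 = 2^1 · 12825, so s = 1 and d = 12825.
Base 3: x_0 = 3^12825 mod 25651 = 11636. x_0 ∉ {1, 25650} and s = 1, so 3 is a Miller–Rabin witness and 25651 is composite.
Base 13: x_0 = 13^12825 mod 25651 = 16398. x_0 ∉ {1, 25650} and s = 1, so 13 is a Miller–Rabin witness and 25651 is composite.
Base 13795: x_0 = 13795^12825 mod 25651 = 21592. x_0 ∉ {1, 25650} and s = 1, so 13795 is a Miller–Rabin witness and 25651 is composite.
Base 15610: x_0 = 15610^12825 mod 25651 = 24311. x_0 ∉ {1, 25650} and s = 1, so 15610 is a Miller–Rabin witness and 25651 is composite.
The smallest witness among the given bases is 3.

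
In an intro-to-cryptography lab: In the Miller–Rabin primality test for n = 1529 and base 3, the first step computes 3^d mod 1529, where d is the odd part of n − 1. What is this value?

n − 1 = 1528 = 2^3 · 191, so s = 3 and d = 191.
3^191 mod 1529 = 531.

531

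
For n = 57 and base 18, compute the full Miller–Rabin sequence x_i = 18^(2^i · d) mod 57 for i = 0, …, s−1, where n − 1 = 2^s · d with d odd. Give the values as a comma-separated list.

n − 1 = 56 = 2^3 · 7, so s = 3 and d = 7.
x_0 = 18^7 mod 57 = 18.
x_1 = 18^2 mod 57 = 39.
x_2 = 39^2 mod 57 = 39.

18, 39, 39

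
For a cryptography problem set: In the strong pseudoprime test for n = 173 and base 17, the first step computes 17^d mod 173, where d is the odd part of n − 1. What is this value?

80

n − 1 = 172 = 2^2 · 43, so s = 2 and d = 43.
17^43 mod 173 = 80.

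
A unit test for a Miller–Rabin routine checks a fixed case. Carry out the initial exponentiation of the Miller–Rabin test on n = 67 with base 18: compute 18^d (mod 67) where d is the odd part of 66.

n − 1 = 66 = 2^1 · 33, so s = 1 and d = 33.
18^33 mod 67 = 66.

66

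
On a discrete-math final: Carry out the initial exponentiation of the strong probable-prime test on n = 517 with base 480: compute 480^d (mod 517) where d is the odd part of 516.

n − 1 = 516 = 2^2 · 129, so s = 2 and d = 129.
480^129 mod 517 = 184.

184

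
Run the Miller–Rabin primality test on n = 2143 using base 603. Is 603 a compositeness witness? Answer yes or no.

no

n − 1 = 2142 = 2^1 · 1071, so s = 1 and d = 1071.
Repeated squaring mod 2143: 603^1 ≡ 603, 603^2 ≡ 1442, 603^4 ≡ 654, 603^8 ≡ 1259, 603^16 ≡ 1404, 603^32 ≡ 1799, 603^64 ≡ 471, 603^128 ≡ 1112, 603^256 ≡ 33, 603^512 ≡ 1089, 603^1024 ≡ 842.
1071 = 1024 + 32 + 8 + 4 + 2 + 1, so 603^1071 ≡ 842·1799·1259·654·1442·603 ≡ 1 (mod 2143).
x_0 = 603^1071 mod 2143 = 1.
x_0 = 1, so 603 is not a witness.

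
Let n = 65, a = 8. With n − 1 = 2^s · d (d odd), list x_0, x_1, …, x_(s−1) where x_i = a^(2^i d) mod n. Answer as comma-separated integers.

n − 1 = 64 = 2^6 · 1, so s = 6 and d = 1.
x_0 = 8^1 mod 65 = 8.
x_1 = 8^2 mod 65 = 64.
x_2 = 64^2 mod 65 = 1.
x_3 = 1^2 mod 65 = 1.
x_4 = 1^2 mod 65 = 1.
x_5 = 1^2 mod 65 = 1.

8, 64, 1, 1, 1, 1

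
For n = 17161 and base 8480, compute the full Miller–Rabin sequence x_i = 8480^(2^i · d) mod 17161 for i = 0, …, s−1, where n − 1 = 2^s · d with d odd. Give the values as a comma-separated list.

n − 1 = 17160 = 2^3 · 2145, so s = 3 and d = 2145.
x_0 = 8480^2145 mod 17161 = 15981.
x_1 = 15981^2 mod 17161 = 2359.
x_2 = 2359^2 mod 17161 = 4717.

15981, 2359, 4717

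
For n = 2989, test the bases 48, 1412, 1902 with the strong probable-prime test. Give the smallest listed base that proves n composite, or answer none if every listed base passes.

1412

n − 1 = 2988 = 2^2 · 747, so s = 2 and d = 747.
Base 48: x_0 = 48^747 mod 2989 = 2988. x_0 = 2988 ≡ −1, so 48 is not a witness.
Base 1412: x_0 = 1412^747 mod 2989 = 1301. x_0 is neither 1 nor 2988, so continue squaring. x_1 = 1301^2 mod 2989 = 827. Reached i = s−1 = 1 without hitting −1: 1412 is a Miller–Rabin witness and 2989 is composite.
Base 1902: x_0 = 1902^747 mod 2989 = 2673. x_0 is neither 1 nor 2988, so continue squaring. x_1 = 2673^2 mod 2989 = 1219. Reached i = s−1 = 1 without hitting −1: 1902 is a Miller–Rabin witness and 2989 is composite.
The smallest witness among the given bases is 1412.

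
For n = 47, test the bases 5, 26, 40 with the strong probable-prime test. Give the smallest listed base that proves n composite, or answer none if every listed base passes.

n − 1 = 46 = 2^1 · 23, so s = 1 and d = 23.
Base 5: x_0 = 5^23 mod 47 = 46. x_0 = 46 ≡ −1, so 5 is not a witness.
Base 26: x_0 = 26^23 mod 47 = 46. x_0 = 46 ≡ −1, so 26 is not a witness.
Base 40: x_0 = 40^23 mod 47 = 46. x_0 = 46 ≡ −1, so 40 is not a witness.
No listed base is a witness for 47.

none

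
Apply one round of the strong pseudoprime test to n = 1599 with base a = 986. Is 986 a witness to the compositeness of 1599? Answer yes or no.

yes

n − 1 = 1598 = 2^1 · 799, so s = 1 and d = 799.
x_0 = 986^799 mod 1599 = 431.
x_0 ∉ {1, 1598} and s = 1, so 986 is a Miller–Rabin witness and 1599 is composite.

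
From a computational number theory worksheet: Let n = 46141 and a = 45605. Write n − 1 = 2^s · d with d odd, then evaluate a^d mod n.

1

n − 1 = 46140 = 2^2 · 11535, so s = 2 and d = 11535.
Repeated squaring mod 46141: 45605^1 ≡ 45605, 45605^2 ≡ 10450, 45605^4 ≡ 32894, 45605^8 ≡ 8786, 45605^16 ≡ 46044, 45605^32 ≡ 9409, 45605^64 ≡ 30843, 45605^128 ≡ 1652, 45605^256 ≡ 6785, 45605^512 ≡ 33648, 45605^1024 ≡ 26187, 45605^2048 ≡ 11427, 45605^4096 ≡ 43440, 45605^8192 ≡ 5123.
11535 = 8192 + 2048 + 1024 + 256 + 8 + 4 + 2 + 1, so 45605^11535 ≡ 5123·11427·26187·6785·8786·32894·10450·45605 ≡ 1 (mod 46141).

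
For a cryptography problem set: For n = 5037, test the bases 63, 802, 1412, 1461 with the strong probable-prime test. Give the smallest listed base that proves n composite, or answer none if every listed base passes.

63

n − 1 = 5036 = 2^2 · 1259, so s = 2 and d = 1259.
Base 63: x_0 = 63^1259 mod 5037 = 1263. x_0 is neither 1 nor 5036, so continue squaring. x_1 = 1263^2 mod 5037 = 3477. Reached i = s−1 = 1 without hitting −1: 63 is a Miller–Rabin witness and 5037 is composite.
Base 802: x_0 = 802^1259 mod 5037 = 1459. x_0 is neither 1 nor 5036, so continue squaring. x_1 = 1459^2 mod 5037 = 3067. Reached i = s−1 = 1 without hitting −1: 802 is a Miller–Rabin witness and 5037 is composite.
Base 1412: x_0 = 1412^1259 mod 5037 = 2009. x_0 is neither 1 nor 5036, so continue squaring. x_1 = 2009^2 mod 5037 = 1444. Reached i = s−1 = 1 without hitting −1: 1412 is a Miller–Rabin witness and 5037 is composite.
Base 1461: x_0 = 1461^1259 mod 5037 = 4089. x_0 is neither 1 nor 5036, so continue squaring. x_1 = 4089^2 mod 5037 = 2118. Reached i = s−1 = 1 without hitting −1: 1461 is a Miller–Rabin witness and 5037 is composite.
The smallest witness among the given bases is 63.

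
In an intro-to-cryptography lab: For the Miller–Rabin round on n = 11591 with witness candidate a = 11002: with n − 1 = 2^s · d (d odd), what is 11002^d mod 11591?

3859

n − 1 = 11590 = 2^1 · 5795, so s = 1 and d = 5795.
11002^5795 mod 11591 = 3859.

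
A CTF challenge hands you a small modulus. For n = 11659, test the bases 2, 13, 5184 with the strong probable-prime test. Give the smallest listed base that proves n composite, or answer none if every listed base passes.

2

n − 1 = 11658 = 2^1 · 5829, so s = 1 and d = 5829.
Base 2: x_0 = 2^5829 mod 11659 = 490. x_0 ∉ {1, 11658} and s = 1, so 2 is a Miller–Rabin witness and 11659 is composite.
Base 13: x_0 = 13^5829 mod 11659 = 3441. x_0 ∉ {1, 11658} and s = 1, so 13 is a Miller–Rabin witness and 11659 is composite.
Base 5184: x_0 = 5184^5829 mod 11659 = 9430. x_0 ∉ {1, 11658} and s = 1, so 5184 is a Miller–Rabin witness and 11659 is composite.
The smallest witness among the given bases is 2.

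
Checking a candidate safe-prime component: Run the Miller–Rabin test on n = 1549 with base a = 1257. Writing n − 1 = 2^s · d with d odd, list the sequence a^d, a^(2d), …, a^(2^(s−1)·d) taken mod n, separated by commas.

n − 1 = 1548 = 2^2 · 387, so s = 2 and d = 387.
x_0 = 1257^387 mod 1549 = 1548.
x_1 = 1548^2 mod 1549 = 1.

1548, 1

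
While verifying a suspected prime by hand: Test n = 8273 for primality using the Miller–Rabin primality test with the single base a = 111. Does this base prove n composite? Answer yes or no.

no

n − 1 = 8272 = 2^4 · 517, so s = 4 and d = 517.
x_0 = 111^517 mod 8273 = 2162.
x_0 is neither 1 nor 8272, so continue squaring.
x_1 = 2162^2 mod 8273 = 8272.
x_1 ≡ −1, so 111 is not a witness.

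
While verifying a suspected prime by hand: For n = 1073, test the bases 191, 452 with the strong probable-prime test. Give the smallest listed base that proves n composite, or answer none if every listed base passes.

452

n − 1 = 1072 = 2^4 · 67, so s = 4 and d = 67.
Base 191: x_0 = 191^67 mod 1073 = 882. x_0 is neither 1 nor 1072, so continue squaring. x_1 = 882^2 mod 1073 = 1072. x_1 ≡ −1, so 191 is not a witness.
Base 452: x_0 = 452^67 mod 1073 = 621. x_0 is neither 1 nor 1072, so continue squaring. x_1 = 621^2 mod 1073 = 434. x_2 = 434^2 mod 1073 = 581. x_3 = 581^2 mod 1073 = 639. Reached i = s−1 = 3 without hitting −1: 452 is a Miller–Rabin witness and 1073 is composite.
The smallest witness among the given bases is 452.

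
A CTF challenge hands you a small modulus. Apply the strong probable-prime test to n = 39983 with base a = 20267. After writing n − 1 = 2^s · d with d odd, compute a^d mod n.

1

n − 1 = 39982 = 2^1 · 19991, so s = 1 and d = 19991.
20267^19991 mod 39983 = 1.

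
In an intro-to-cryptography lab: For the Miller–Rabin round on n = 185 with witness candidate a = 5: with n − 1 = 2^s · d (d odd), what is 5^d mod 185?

20

n − 1 = 184 = 2^3 · 23, so s = 3 and d = 23.
5^23 mod 185 = 20.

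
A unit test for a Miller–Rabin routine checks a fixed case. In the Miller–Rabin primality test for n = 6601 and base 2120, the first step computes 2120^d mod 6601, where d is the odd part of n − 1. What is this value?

n − 1 = 6600 = 2^3 · 825, so s = 3 and d = 825.
Repeated squaring mod 6601: 2120^1 ≡ 2120, 2120^2 ≡ 5720, 2120^4 ≡ 3844, 2120^8 ≡ 3298, 2120^16 ≡ 4957, 2120^32 ≡ 2927, 2120^64 ≡ 5832, 2120^128 ≡ 3872, 2120^256 ≡ 1513, 2120^512 ≡ 5223.
825 = 512 + 256 + 32 + 16 + 8 + 1, so 2120^825 ≡ 5223·1513·2927·4957·3298·2120 ≡ 3037 (mod 6601).

3037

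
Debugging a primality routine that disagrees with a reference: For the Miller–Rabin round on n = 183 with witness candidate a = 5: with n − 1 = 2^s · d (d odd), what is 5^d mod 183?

n − 1 = 182 = 2^1 · 91, so s = 1 and d = 91.
Repeated squaring mod 183: 5^1 ≡ 5, 5^2 ≡ 25, 5^4 ≡ 76, 5^8 ≡ 103, 5^16 ≡ 178, 5^32 ≡ 25, 5^64 ≡ 76.
91 = 64 + 16 + 8 + 2 + 1, so 5^91 ≡ 76·178·103·25·5 ≡ 5 (mod 183).

5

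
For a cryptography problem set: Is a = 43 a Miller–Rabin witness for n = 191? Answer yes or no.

n − 1 = 190 = 2^1 · 95, so s = 1 and d = 95.
Repeated squaring mod 191: 43^1 ≡ 43, 43^2 ≡ 130, 43^4 ≡ 92, 43^8 ≡ 60, 43^16 ≡ 162, 43^32 ≡ 77, 43^64 ≡ 8.
95 = 64 + 16 + 8 + 4 + 2 + 1, so 43^95 ≡ 8·162·60·92·130·43 ≡ 1 (mod 191).
x_0 = 43^95 mod 191 = 1.
x_0 = 1, so 43 is not a witness.

no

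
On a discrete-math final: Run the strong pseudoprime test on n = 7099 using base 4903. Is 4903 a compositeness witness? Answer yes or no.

n − 1 = 7098 = 2^1 · 3549, so s = 1 and d = 3549.
x_0 = 4903^3549 mod 7099 = 1.
x_0 = 1, so 4903 is not a witness.

no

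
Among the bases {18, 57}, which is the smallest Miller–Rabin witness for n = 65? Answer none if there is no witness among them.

none

n − 1 = 64 = 2^6 · 1, so s = 6 and d = 1.
Base 18: x_0 = 18^1 mod 65 = 18. x_0 is neither 1 nor 64, so continue squaring. x_1 = 18^2 mod 65 = 64. x_1 ≡ −1, so 18 is not a witness.
Base 57: x_0 = 57^1 mod 65 = 57. x_0 is neither 1 nor 64, so continue squaring. x_1 = 57^2 mod 65 = 64. x_1 ≡ −1, so 57 is not a witness.
No listed base is a witness for 65.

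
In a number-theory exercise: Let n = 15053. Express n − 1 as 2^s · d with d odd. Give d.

3763

Halving: 15052 → 7526 → 3763; 3763 is odd.
So 15052 = 2^2 · 3763.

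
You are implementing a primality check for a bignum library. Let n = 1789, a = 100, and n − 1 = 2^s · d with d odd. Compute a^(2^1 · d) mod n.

1

n − 1 = 1788 = 2^2 · 447, so s = 2 and d = 447.
x_0 = 100^447 mod 1789 = 1788.
x_1 = 1788^2 mod 1789 = 1.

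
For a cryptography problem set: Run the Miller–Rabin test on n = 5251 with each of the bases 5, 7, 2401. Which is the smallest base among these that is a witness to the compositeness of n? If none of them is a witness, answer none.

n − 1 = 5250 = 2^1 · 2625, so s = 1 and d = 2625.
Base 5: x_0 = 5^2625 mod 5251 = 818. x_0 ∉ {1, 5250} and s = 1, so 5 is a Miller–Rabin witness and 5251 is composite.
Base 7: x_0 = 7^2625 mod 5251 = 2320. x_0 ∉ {1, 5250} and s = 1, so 7 is a Miller–Rabin witness and 5251 is composite.
Base 2401: x_0 = 2401^2625 mod 5251 = 5123. x_0 ∉ {1, 5250} and s = 1, so 2401 is a Miller–Rabin witness and 5251 is composite.
The smallest witness among the given bases is 5.

5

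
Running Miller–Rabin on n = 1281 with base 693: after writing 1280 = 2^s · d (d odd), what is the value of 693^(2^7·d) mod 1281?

n − 1 = 1280 = 2^8 · 5, so s = 8 and d = 5.
x_0 = 693^5 mod 1281 = 840.
x_1 = 840^2 mod 1281 = 1050.
x_2 = 1050^2 mod 1281 = 840.
x_3 = 840^2 mod 1281 = 1050.
x_4 = 1050^2 mod 1281 = 840.
x_5 = 840^2 mod 1281 = 1050.
x_6 = 1050^2 mod 1281 = 840.
x_7 = 840^2 mod 1281 = 1050.

1050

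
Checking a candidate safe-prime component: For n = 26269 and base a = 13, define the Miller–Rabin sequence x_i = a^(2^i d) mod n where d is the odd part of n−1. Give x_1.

n − 1 = 26268 = 2^2 · 6567, so s = 2 and d = 6567.
By repeated squaring, 13^6567 ≡ 15750 (mod 26269).
x_0 = 15750.
x_1 = 15750^2 mod 26269 = 4333.

4333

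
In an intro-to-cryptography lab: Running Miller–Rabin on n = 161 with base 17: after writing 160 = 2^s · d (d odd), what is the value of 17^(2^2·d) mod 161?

16

n − 1 = 160 = 2^5 · 5, so s = 5 and d = 5.
x_0 = 17^5 mod 161 = 159.
x_1 = 159^2 mod 161 = 4.
x_2 = 4^2 mod 161 = 16.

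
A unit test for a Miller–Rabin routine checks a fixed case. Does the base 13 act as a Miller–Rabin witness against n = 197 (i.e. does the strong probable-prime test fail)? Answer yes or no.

no

n − 1 = 196 = 2^2 · 49, so s = 2 and d = 49.
Repeated squaring mod 197: 13^1 ≡ 13, 13^2 ≡ 169, 13^4 ≡ 193, 13^8 ≡ 16, 13^16 ≡ 59, 13^32 ≡ 132.
49 = 32 + 16 + 1, so 13^49 ≡ 132·59·13 ≡ 183 (mod 197).
x_0 = 13^49 mod 197 = 183.
x_0 is neither 1 nor 196, so continue squaring.
x_1 = 183^2 mod 197 = 196.
x_1 ≡ −1, so 13 is not a witness.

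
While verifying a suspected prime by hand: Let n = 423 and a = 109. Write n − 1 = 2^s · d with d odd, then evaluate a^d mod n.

n − 1 = 422 = 2^1 · 211, so s = 1 and d = 211.
Repeated squaring mod 423: 109^1 ≡ 109, 109^2 ≡ 37, 109^4 ≡ 100, 109^8 ≡ 271, 109^16 ≡ 262, 109^32 ≡ 118, 109^64 ≡ 388, 109^128 ≡ 379.
211 = 128 + 64 + 16 + 2 + 1, so 109^211 ≡ 379·388·262·37·109 ≡ 370 (mod 423).

370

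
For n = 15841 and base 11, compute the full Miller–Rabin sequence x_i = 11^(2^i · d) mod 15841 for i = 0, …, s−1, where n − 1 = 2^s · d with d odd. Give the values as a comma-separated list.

8989, 13021, 218, 1, 1

n − 1 = 15840 = 2^5 · 495, so s = 5 and d = 495.
x_0 = 11^495 mod 15841 = 8989.
x_1 = 8989^2 mod 15841 = 13021.
x_2 = 13021^2 mod 15841 = 218.
x_3 = 218^2 mod 15841 = 1.
x_4 = 1^2 mod 15841 = 1.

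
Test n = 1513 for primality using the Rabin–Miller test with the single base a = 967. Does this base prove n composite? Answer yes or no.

n − 1 = 1512 = 2^3 · 189, so s = 3 and d = 189.
x_0 = 967^189 mod 1513 = 546.
x_0 is neither 1 nor 1512, so continue squaring.
x_1 = 546^2 mod 1513 = 55.
x_2 = 55^2 mod 1513 = 1512.
x_2 ≡ −1, so 967 is not a witness.

no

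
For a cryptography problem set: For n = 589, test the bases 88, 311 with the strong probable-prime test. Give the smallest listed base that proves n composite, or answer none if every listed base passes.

none

n − 1 = 588 = 2^2 · 147, so s = 2 and d = 147.
Base 88: x_0 = 88^147 mod 589 = 588. x_0 = 588 ≡ −1, so 88 is not a witness.
Base 311: x_0 = 311^147 mod 589 = 1. x_0 = 1, so 311 is not a witness.
No listed base is a witness for 589.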